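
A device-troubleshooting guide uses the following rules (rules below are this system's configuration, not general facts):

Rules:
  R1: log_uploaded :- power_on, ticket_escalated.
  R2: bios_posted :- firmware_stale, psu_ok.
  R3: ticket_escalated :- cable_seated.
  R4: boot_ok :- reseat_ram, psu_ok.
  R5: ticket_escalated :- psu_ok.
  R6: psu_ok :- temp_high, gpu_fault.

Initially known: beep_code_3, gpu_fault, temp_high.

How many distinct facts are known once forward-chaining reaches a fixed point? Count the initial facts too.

5

Round 1: R6 [psu_ok :- temp_high, gpu_fault.]. Adds psu_ok.
Round 2: R5 [ticket_escalated :- psu_ok.]. Adds ticket_escalated.
Closure: {beep_code_3, gpu_fault, psu_ok, temp_high, ticket_escalated} — 5 facts.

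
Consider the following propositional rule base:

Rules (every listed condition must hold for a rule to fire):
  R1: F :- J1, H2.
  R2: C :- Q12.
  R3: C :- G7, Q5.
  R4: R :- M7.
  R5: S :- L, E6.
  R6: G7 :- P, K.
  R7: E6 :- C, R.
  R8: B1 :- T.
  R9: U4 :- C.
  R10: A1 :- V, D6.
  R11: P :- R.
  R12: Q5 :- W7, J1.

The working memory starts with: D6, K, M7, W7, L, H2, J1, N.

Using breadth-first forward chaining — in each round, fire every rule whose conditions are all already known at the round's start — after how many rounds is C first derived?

4

Round 1: R1 [F :- J1, H2.]; R4 [R :- M7.]; R12 [Q5 :- W7, J1.]. Adds F, R, Q5.
Round 2: R11 [P :- R.]. Adds P.
Round 3: R6 [G7 :- P, K.]. Adds G7.
Round 4: R3 [C :- G7, Q5.]. Adds C.
C first appears in round 4.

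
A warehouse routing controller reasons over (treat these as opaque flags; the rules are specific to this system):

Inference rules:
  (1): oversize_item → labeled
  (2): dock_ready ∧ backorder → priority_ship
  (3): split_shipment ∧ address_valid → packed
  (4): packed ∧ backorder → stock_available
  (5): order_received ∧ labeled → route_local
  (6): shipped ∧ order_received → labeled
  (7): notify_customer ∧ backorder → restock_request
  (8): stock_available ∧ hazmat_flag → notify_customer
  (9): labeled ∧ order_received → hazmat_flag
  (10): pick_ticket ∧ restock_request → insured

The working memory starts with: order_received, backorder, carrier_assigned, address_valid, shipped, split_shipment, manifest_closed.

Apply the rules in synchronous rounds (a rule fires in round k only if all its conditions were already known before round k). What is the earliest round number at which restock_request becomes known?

Round 1: (3) [split_shipment ∧ address_valid → packed]; (6) [shipped ∧ order_received → labeled]. Adds packed, labeled.
Round 2: (4) [packed ∧ backorder → stock_available]; (5) [order_received ∧ labeled → route_local]; (9) [labeled ∧ order_received → hazmat_flag]. Adds stock_available, route_local, hazmat_flag.
Round 3: (8) [stock_available ∧ hazmat_flag → notify_customer]. Adds notify_customer.
Round 4: (7) [notify_customer ∧ backorder → restock_request]. Adds restock_request.
restock_request first appears in round 4.

4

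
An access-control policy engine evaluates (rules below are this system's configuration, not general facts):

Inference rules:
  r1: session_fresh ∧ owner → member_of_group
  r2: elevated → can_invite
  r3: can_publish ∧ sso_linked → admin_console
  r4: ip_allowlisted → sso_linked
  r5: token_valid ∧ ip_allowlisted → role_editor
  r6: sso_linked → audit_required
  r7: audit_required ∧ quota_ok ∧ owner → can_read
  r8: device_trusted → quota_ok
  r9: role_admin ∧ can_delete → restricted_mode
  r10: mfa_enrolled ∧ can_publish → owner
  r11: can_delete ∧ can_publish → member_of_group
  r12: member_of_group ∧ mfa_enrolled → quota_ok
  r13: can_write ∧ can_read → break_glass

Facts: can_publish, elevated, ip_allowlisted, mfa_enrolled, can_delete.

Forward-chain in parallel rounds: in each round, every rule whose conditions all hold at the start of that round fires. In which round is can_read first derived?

Round 1: r2 [elevated → can_invite]; r4 [ip_allowlisted → sso_linked]; r10 [mfa_enrolled ∧ can_publish → owner]; r11 [can_delete ∧ can_publish → member_of_group]. Adds can_invite, sso_linked, owner, member_of_group.
Round 2: r3 [can_publish ∧ sso_linked → admin_console]; r6 [sso_linked → audit_required]; r12 [member_of_group ∧ mfa_enrolled → quota_ok]. Adds admin_console, audit_required, quota_ok.
Round 3: r7 [audit_required ∧ quota_ok ∧ owner → can_read]. Adds can_read.
can_read first appears in round 3.

3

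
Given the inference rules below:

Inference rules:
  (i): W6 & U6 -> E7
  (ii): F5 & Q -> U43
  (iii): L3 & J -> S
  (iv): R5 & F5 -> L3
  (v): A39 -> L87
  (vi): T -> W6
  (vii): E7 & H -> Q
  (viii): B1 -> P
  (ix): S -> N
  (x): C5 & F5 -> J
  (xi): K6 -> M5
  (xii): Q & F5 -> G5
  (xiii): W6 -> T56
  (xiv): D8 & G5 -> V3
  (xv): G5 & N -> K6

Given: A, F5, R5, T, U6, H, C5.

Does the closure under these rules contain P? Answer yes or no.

Round 1 fires (iv), (vi), (x), giving L3, W6, J.
Round 2 fires (i), (iii), (xiii), giving E7, S, T56.
Round 3 fires (vii), (ix), giving Q, N.
Round 4 fires (ii), (xii), giving U43, G5.
Round 5 fires (xv), giving K6.
Round 6 fires (xi), giving M5.
Fixed point reached. P is concluded only by (viii); (viii) needs B1 (never derived).

no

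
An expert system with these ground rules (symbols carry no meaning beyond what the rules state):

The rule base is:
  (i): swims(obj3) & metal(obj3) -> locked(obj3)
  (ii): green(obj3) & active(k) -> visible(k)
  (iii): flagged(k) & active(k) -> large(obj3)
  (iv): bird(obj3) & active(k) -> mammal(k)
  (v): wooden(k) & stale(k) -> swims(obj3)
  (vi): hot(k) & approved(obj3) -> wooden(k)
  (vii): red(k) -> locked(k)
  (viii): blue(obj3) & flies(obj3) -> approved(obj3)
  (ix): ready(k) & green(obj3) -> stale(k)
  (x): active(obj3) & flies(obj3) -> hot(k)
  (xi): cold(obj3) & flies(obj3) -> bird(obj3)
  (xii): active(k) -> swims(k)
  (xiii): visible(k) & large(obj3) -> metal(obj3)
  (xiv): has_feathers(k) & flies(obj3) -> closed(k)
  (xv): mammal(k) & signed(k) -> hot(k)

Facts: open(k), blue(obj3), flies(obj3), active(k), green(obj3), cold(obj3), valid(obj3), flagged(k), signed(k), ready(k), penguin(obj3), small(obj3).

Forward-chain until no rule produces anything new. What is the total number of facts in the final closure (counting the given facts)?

Round 1 fires (ii), (iii), (viii), (ix), (xi), (xii), giving visible(k), large(obj3), approved(obj3), stale(k), bird(obj3), swims(k).
Round 2 fires (iv), (xiii), giving mammal(k), metal(obj3).
Round 3 fires (xv), giving hot(k).
Round 4 fires (vi), giving wooden(k).
Round 5 fires (v), giving swims(obj3).
Round 6 fires (i), giving locked(obj3).
Closure: {active(k), approved(obj3), bird(obj3), blue(obj3), cold(obj3), flagged(k), flies(obj3), green(obj3), hot(k), large(obj3), locked(obj3), mammal(k), metal(obj3), open(k), penguin(obj3), ready(k), signed(k), small(obj3), stale(k), swims(k), swims(obj3), valid(obj3), visible(k), wooden(k)} — 24 facts.

24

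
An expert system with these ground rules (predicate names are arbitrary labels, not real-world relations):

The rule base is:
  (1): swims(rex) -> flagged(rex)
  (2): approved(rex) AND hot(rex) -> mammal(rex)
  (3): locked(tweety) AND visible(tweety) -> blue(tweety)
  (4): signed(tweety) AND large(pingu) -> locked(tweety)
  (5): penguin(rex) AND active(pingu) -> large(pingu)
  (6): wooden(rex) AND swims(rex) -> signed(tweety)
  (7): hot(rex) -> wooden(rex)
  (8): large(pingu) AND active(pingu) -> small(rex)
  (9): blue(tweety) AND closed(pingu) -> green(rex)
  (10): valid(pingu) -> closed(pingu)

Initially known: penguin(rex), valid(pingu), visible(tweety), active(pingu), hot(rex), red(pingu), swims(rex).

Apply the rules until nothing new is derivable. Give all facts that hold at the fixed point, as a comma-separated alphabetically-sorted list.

Round 1 — (1), (5), (7), (10), derive flagged(rex), large(pingu), wooden(rex), closed(pingu).
Round 2 — (6), (8), derive signed(tweety), small(rex).
Round 3 — (4), derive locked(tweety).
Round 4 — (3), derive blue(tweety).
Round 5 — (9), derive green(rex).

active(pingu), blue(tweety), closed(pingu), flagged(rex), green(rex), hot(rex), large(pingu), locked(tweety), penguin(rex), red(pingu), signed(tweety), small(rex), swims(rex), valid(pingu), visible(tweety), wooden(rex)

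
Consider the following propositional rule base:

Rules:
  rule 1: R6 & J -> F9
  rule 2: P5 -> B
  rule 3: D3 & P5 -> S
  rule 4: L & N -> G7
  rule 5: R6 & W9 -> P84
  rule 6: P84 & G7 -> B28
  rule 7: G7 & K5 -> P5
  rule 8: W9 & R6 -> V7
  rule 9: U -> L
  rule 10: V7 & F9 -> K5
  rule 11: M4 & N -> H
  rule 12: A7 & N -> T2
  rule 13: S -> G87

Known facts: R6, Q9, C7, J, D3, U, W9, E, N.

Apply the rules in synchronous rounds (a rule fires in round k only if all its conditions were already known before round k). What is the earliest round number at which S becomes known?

4

Round 1: rule 1 [R6 & J -> F9]; rule 5 [R6 & W9 -> P84]; rule 8 [W9 & R6 -> V7]; rule 9 [U -> L]. New: F9, P84, V7, L.
Round 2: rule 4 [L & N -> G7]; rule 10 [V7 & F9 -> K5]. New: G7, K5.
Round 3: rule 6 [P84 & G7 -> B28]; rule 7 [G7 & K5 -> P5]. New: B28, P5.
Round 4: rule 2 [P5 -> B]; rule 3 [D3 & P5 -> S]. New: B, S.
S first appears in round 4.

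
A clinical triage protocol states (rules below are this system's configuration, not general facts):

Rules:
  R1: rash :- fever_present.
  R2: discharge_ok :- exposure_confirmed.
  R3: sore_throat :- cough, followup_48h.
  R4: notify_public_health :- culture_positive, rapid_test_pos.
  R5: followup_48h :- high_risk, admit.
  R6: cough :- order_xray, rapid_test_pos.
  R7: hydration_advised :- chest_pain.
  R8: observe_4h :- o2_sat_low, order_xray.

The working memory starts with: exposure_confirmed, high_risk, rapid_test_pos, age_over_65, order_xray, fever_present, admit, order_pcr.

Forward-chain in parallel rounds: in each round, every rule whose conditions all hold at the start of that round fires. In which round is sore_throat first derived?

Round 1: R1 [rash :- fever_present.]; R2 [discharge_ok :- exposure_confirmed.]; R5 [followup_48h :- high_risk, admit.]; R6 [cough :- order_xray, rapid_test_pos.]. New: rash, discharge_ok, followup_48h, cough.
Round 2: R3 [sore_throat :- cough, followup_48h.]. New: sore_throat.
sore_throat first appears in round 2.

2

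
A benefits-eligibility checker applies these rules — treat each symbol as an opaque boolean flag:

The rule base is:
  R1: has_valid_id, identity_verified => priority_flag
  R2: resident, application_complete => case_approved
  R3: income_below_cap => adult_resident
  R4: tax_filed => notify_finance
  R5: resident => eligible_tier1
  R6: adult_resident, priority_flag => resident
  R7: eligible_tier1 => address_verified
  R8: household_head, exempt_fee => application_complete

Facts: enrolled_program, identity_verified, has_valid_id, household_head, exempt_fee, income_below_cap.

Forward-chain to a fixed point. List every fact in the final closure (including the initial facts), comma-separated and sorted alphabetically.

Round 1 fires R1, R3, R8, giving priority_flag, adult_resident, application_complete.
Round 2 fires R6, giving resident.
Round 3 fires R2, R5, giving case_approved, eligible_tier1.
Round 4 fires R7, giving address_verified.

address_verified, adult_resident, application_complete, case_approved, eligible_tier1, enrolled_program, exempt_fee, has_valid_id, household_head, identity_verified, income_below_cap, priority_flag, resident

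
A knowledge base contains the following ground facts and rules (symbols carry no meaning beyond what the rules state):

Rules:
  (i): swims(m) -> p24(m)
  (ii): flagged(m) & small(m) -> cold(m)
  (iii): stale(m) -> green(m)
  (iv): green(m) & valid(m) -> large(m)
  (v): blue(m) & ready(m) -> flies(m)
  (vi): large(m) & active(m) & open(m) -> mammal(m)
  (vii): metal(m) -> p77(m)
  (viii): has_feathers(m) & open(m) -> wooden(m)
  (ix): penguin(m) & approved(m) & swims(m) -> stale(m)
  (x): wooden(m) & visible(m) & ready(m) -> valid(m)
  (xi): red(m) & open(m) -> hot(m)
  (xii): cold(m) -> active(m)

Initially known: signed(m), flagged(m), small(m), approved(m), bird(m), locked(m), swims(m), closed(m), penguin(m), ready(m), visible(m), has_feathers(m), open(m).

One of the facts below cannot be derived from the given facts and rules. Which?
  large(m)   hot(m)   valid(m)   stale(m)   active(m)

hot(m)

Round 1 — (i), (ii), (viii), (ix), derive p24(m), cold(m), wooden(m), stale(m).
Round 2 — (iii), (x), (xii), derive green(m), valid(m), active(m).
Round 3 — (iv), derive large(m).
Round 4 — (vi), derive mammal(m).
Derived: active(m) (round 2), stale(m) (round 1), large(m) (round 3), valid(m) (round 2). hot(m) never appears in any round.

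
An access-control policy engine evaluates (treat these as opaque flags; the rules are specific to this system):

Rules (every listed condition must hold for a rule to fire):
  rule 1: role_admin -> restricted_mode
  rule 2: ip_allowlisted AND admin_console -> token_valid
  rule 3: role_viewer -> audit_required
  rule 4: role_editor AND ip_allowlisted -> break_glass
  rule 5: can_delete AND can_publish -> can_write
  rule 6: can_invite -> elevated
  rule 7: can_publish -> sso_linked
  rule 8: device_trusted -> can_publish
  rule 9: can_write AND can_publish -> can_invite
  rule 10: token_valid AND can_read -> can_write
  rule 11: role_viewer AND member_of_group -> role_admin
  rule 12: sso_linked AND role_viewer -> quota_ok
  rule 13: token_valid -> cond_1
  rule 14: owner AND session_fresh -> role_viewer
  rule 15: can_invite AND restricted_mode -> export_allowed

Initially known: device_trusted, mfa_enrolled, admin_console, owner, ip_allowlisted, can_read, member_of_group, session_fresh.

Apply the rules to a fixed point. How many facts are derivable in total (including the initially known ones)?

21

Round 1 fires rule 2, rule 8, rule 14, giving token_valid, can_publish, role_viewer.
Round 2 fires rule 3, rule 7, rule 10, rule 11, rule 13, giving audit_required, sso_linked, can_write, role_admin, cond_1.
Round 3 fires rule 1, rule 9, rule 12, giving restricted_mode, can_invite, quota_ok.
Round 4 fires rule 6, rule 15, giving elevated, export_allowed.
Closure: {admin_console, audit_required, can_invite, can_publish, can_read, can_write, cond_1, device_trusted, elevated, export_allowed, ip_allowlisted, member_of_group, mfa_enrolled, owner, quota_ok, restricted_mode, role_admin, role_viewer, session_fresh, sso_linked, token_valid} — 21 facts.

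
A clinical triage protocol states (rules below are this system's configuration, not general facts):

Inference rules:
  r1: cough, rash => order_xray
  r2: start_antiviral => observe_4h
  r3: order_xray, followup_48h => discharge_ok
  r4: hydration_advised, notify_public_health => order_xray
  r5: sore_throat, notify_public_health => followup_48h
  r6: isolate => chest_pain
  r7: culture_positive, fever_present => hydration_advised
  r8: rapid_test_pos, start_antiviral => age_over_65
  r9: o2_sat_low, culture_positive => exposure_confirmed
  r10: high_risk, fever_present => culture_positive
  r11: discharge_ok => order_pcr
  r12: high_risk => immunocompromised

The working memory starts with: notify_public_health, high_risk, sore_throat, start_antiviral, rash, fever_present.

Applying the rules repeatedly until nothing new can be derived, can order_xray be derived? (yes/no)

yes

Round 1 — r2, r5, r10, r12, derive observe_4h, followup_48h, culture_positive, immunocompromised.
Round 2 — r7, derive hydration_advised.
Round 3 — r4, derive order_xray.
Round 4 — r3, derive discharge_ok.
Round 5 — r11, derive order_pcr.
order_xray appears in round 3, so it is derivable.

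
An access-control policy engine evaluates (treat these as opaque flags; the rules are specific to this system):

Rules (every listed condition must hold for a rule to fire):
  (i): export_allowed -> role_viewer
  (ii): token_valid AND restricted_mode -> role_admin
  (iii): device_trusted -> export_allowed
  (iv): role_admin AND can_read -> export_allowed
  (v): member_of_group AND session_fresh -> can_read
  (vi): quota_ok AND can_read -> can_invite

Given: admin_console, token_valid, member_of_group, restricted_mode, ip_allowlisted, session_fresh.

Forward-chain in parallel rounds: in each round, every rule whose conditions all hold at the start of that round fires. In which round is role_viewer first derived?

[1] (ii) [token_valid AND restricted_mode -> role_admin]; (v) [member_of_group AND session_fresh -> can_read]. ⇒ new: role_admin, can_read.
[2] (iv) [role_admin AND can_read -> export_allowed]. ⇒ new: export_allowed.
[3] (i) [export_allowed -> role_viewer]. ⇒ new: role_viewer.
role_viewer first appears in round 3.

3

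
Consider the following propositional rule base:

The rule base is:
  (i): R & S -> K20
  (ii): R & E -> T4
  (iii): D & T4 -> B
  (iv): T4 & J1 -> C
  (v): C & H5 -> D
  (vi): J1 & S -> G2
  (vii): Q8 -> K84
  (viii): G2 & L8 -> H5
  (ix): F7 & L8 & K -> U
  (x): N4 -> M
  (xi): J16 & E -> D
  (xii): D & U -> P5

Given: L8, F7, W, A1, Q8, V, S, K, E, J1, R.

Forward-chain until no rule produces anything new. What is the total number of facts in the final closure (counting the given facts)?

21

Round 1 — (i), (ii), (vi), (vii), (ix), derive K20, T4, G2, K84, U.
Round 2 — (iv), (viii), derive C, H5.
Round 3 — (v), derive D.
Round 4 — (iii), (xii), derive B, P5.
Closure: {A1, B, C, D, E, F7, G2, H5, J1, K, K20, K84, L8, P5, Q8, R, S, T4, U, V, W} — 21 facts.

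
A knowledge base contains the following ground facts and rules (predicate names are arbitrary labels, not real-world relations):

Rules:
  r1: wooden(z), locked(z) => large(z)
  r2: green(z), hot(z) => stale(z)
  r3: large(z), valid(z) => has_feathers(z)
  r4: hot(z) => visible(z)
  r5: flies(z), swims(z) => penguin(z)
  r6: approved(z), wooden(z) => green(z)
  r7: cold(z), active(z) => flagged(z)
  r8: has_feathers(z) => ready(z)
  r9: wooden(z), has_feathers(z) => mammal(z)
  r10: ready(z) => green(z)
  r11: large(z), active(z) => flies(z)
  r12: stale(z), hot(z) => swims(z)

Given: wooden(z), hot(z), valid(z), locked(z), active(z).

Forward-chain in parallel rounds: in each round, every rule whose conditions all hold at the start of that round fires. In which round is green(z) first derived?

[1] r1 [wooden(z), locked(z) => large(z)]; r4 [hot(z) => visible(z)]. ⇒ new: large(z), visible(z).
[2] r3 [large(z), valid(z) => has_feathers(z)]; r11 [large(z), active(z) => flies(z)]. ⇒ new: has_feathers(z), flies(z).
[3] r8 [has_feathers(z) => ready(z)]; r9 [wooden(z), has_feathers(z) => mammal(z)]. ⇒ new: ready(z), mammal(z).
[4] r10 [ready(z) => green(z)]. ⇒ new: green(z).
green(z) first appears in round 4.

4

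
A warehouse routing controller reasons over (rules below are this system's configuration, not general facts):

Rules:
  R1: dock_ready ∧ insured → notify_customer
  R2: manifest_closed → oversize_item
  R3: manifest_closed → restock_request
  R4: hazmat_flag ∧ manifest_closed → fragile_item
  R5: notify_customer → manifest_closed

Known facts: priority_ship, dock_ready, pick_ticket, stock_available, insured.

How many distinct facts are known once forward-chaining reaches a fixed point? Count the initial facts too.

9

Round 1: R1 [dock_ready ∧ insured → notify_customer]. New: notify_customer.
Round 2: R5 [notify_customer → manifest_closed]. New: manifest_closed.
Round 3: R2 [manifest_closed → oversize_item]; R3 [manifest_closed → restock_request]. New: oversize_item, restock_request.
Closure: {dock_ready, insured, manifest_closed, notify_customer, oversize_item, pick_ticket, priority_ship, restock_request, stock_available} — 9 facts.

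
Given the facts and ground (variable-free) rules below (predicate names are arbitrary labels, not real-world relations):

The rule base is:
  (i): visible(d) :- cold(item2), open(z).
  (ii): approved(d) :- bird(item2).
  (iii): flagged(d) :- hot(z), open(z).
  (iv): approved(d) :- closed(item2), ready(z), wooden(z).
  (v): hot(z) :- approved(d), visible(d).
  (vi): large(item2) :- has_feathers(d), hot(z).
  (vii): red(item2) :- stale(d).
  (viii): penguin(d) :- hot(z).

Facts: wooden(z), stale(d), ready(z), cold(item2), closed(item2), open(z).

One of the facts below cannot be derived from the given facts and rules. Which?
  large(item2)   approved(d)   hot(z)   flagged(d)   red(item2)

Round 1 fires (i), (iv), (vii), giving visible(d), approved(d), red(item2).
Round 2 fires (v), giving hot(z).
Round 3 fires (iii), (viii), giving flagged(d), penguin(d).
Derived: approved(d) (round 1), hot(z) (round 2), red(item2) (round 1), flagged(d) (round 3). large(item2) never appears in any round.

large(item2)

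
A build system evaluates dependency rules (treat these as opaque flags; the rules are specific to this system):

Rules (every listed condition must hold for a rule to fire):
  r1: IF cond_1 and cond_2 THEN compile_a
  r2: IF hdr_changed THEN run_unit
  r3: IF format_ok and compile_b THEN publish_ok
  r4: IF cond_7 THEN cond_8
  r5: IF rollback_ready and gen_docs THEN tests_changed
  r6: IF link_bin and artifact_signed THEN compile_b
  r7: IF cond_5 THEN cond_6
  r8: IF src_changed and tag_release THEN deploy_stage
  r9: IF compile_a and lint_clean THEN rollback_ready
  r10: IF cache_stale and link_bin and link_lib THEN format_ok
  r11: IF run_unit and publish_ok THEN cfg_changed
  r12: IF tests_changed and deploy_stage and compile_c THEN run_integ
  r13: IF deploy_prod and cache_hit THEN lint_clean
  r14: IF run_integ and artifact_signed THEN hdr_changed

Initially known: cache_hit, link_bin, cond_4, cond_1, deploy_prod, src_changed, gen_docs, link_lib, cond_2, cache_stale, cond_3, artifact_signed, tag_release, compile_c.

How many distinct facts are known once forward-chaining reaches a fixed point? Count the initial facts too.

Round 1 — r1, r6, r8, r10, r13, derive compile_a, compile_b, deploy_stage, format_ok, lint_clean.
Round 2 — r3, r9, derive publish_ok, rollback_ready.
Round 3 — r5, derive tests_changed.
Round 4 — r12, derive run_integ.
Round 5 — r14, derive hdr_changed.
Round 6 — r2, derive run_unit.
Round 7 — r11, derive cfg_changed.
Closure: {artifact_signed, cache_hit, cache_stale, cfg_changed, compile_a, compile_b, compile_c, cond_1, cond_2, cond_3, cond_4, deploy_prod, deploy_stage, format_ok, gen_docs, hdr_changed, link_bin, link_lib, lint_clean, publish_ok, rollback_ready, run_integ, run_unit, src_changed, tag_release, tests_changed} — 26 facts.

26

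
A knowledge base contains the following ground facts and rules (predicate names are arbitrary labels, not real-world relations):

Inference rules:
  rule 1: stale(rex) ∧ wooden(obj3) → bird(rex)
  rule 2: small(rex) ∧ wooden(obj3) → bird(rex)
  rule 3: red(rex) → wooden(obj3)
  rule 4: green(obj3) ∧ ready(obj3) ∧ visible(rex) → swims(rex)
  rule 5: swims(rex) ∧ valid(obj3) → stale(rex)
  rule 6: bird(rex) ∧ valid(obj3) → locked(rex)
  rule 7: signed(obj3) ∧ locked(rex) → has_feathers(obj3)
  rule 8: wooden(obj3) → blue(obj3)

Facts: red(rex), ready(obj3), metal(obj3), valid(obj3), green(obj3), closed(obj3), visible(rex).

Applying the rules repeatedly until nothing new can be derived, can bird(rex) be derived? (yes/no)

[1] rule 3 [red(rex) → wooden(obj3)]; rule 4 [green(obj3) ∧ ready(obj3) ∧ visible(rex) → swims(rex)]. ⇒ new: wooden(obj3), swims(rex).
[2] rule 5 [swims(rex) ∧ valid(obj3) → stale(rex)]; rule 8 [wooden(obj3) → blue(obj3)]. ⇒ new: stale(rex), blue(obj3).
[3] rule 1 [stale(rex) ∧ wooden(obj3) → bird(rex)]. ⇒ new: bird(rex).
[4] rule 6 [bird(rex) ∧ valid(obj3) → locked(rex)]. ⇒ new: locked(rex).
bird(rex) appears in round 3, so it is derivable.

yes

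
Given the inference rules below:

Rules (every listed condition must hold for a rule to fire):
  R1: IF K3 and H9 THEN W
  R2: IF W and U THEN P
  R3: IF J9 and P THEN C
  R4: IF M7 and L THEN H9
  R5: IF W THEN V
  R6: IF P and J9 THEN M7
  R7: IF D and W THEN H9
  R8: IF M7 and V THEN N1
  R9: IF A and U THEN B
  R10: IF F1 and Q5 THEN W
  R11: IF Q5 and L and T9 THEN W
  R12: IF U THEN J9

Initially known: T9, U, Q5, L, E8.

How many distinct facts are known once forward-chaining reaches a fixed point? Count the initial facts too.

13

[1] R11 [IF Q5 and L and T9 THEN W]; R12 [IF U THEN J9]. ⇒ new: W, J9.
[2] R2 [IF W and U THEN P]; R5 [IF W THEN V]. ⇒ new: P, V.
[3] R3 [IF J9 and P THEN C]; R6 [IF P and J9 THEN M7]. ⇒ new: C, M7.
[4] R4 [IF M7 and L THEN H9]; R8 [IF M7 and V THEN N1]. ⇒ new: H9, N1.
Closure: {C, E8, H9, J9, L, M7, N1, P, Q5, T9, U, V, W} — 13 facts.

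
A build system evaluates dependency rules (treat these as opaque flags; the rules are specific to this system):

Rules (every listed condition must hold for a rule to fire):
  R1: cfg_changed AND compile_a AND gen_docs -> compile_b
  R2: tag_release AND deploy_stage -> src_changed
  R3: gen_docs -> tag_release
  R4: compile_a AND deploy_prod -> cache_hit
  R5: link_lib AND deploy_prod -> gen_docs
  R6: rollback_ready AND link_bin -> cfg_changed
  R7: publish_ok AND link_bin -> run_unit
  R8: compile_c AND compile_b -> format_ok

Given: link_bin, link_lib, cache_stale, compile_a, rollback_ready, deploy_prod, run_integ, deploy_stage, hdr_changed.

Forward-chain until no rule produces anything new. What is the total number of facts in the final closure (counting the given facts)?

[1] R4 [compile_a AND deploy_prod -> cache_hit]; R5 [link_lib AND deploy_prod -> gen_docs]; R6 [rollback_ready AND link_bin -> cfg_changed]. ⇒ new: cache_hit, gen_docs, cfg_changed.
[2] R1 [cfg_changed AND compile_a AND gen_docs -> compile_b]; R3 [gen_docs -> tag_release]. ⇒ new: compile_b, tag_release.
[3] R2 [tag_release AND deploy_stage -> src_changed]. ⇒ new: src_changed.
Closure: {cache_hit, cache_stale, cfg_changed, compile_a, compile_b, deploy_prod, deploy_stage, gen_docs, hdr_changed, link_bin, link_lib, rollback_ready, run_integ, src_changed, tag_release} — 15 facts.

15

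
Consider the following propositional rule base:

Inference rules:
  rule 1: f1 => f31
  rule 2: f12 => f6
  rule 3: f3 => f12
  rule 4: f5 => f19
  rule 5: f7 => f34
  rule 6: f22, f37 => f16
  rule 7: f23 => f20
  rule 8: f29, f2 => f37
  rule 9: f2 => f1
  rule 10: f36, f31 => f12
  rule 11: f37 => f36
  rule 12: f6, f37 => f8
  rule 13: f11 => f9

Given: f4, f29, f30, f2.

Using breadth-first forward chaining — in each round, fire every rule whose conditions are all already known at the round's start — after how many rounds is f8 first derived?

Round 1 — rule 8, rule 9, derive f37, f1.
Round 2 — rule 1, rule 11, derive f31, f36.
Round 3 — rule 10, derive f12.
Round 4 — rule 2, derive f6.
Round 5 — rule 12, derive f8.
f8 first appears in round 5.

5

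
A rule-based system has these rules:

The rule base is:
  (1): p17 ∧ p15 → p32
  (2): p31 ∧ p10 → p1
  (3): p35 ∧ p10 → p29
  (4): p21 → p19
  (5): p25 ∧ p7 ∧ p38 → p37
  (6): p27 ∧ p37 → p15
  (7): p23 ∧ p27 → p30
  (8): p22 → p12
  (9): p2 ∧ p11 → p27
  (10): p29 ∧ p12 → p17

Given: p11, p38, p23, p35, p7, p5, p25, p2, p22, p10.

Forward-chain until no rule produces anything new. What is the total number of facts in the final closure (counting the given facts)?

18

[1] (3) [p35 ∧ p10 → p29]; (5) [p25 ∧ p7 ∧ p38 → p37]; (8) [p22 → p12]; (9) [p2 ∧ p11 → p27]. ⇒ new: p29, p37, p12, p27.
[2] (6) [p27 ∧ p37 → p15]; (7) [p23 ∧ p27 → p30]; (10) [p29 ∧ p12 → p17]. ⇒ new: p15, p30, p17.
[3] (1) [p17 ∧ p15 → p32]. ⇒ new: p32.
Closure: {p10, p11, p12, p15, p17, p2, p22, p23, p25, p27, p29, p30, p32, p35, p37, p38, p5, p7} — 18 facts.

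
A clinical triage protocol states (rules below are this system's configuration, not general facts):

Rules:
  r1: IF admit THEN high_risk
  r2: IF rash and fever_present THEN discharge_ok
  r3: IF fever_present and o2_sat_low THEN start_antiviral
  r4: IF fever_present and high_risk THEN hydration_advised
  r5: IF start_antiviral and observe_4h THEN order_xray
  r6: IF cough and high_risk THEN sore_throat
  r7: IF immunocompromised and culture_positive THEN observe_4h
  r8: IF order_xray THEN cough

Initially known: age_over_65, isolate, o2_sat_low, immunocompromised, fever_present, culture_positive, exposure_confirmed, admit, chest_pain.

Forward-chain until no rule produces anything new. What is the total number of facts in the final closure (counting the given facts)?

16

Round 1 fires r1, r3, r7, giving high_risk, start_antiviral, observe_4h.
Round 2 fires r4, r5, giving hydration_advised, order_xray.
Round 3 fires r8, giving cough.
Round 4 fires r6, giving sore_throat.
Closure: {admit, age_over_65, chest_pain, cough, culture_positive, exposure_confirmed, fever_present, high_risk, hydration_advised, immunocompromised, isolate, o2_sat_low, observe_4h, order_xray, sore_throat, start_antiviral} — 16 facts.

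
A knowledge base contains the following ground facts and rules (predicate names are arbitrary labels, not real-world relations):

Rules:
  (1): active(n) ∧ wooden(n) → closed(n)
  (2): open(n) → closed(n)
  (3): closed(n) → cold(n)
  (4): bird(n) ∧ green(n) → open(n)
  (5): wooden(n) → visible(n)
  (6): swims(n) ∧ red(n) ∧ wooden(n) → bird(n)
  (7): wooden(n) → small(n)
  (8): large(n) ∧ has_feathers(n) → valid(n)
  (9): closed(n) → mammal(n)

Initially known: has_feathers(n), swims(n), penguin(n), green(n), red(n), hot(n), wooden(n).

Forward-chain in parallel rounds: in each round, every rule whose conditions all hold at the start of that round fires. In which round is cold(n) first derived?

Round 1 — (5), (6), (7), derive visible(n), bird(n), small(n).
Round 2 — (4), derive open(n).
Round 3 — (2), derive closed(n).
Round 4 — (3), (9), derive cold(n), mammal(n).
cold(n) first appears in round 4.

4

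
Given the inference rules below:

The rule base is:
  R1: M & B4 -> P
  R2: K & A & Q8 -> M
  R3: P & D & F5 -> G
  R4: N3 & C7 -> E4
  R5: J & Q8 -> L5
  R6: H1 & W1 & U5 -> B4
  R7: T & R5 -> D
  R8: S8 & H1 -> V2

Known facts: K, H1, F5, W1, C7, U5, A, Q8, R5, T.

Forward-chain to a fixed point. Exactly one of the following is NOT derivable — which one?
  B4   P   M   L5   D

L5

Round 1 — R2, R6, R7, derive M, B4, D.
Round 2 — R1, derive P.
Round 3 — R3, derive G.
Derived: M (round 1), D (round 1), B4 (round 1), P (round 2). L5 never appears in any round.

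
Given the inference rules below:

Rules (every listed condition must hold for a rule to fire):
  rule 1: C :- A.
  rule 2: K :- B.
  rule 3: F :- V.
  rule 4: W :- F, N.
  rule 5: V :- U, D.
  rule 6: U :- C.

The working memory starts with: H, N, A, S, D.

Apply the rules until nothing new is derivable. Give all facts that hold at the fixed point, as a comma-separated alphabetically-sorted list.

Round 1 — rule 1, derive C.
Round 2 — rule 6, derive U.
Round 3 — rule 5, derive V.
Round 4 — rule 3, derive F.
Round 5 — rule 4, derive W.

A, C, D, F, H, N, S, U, V, W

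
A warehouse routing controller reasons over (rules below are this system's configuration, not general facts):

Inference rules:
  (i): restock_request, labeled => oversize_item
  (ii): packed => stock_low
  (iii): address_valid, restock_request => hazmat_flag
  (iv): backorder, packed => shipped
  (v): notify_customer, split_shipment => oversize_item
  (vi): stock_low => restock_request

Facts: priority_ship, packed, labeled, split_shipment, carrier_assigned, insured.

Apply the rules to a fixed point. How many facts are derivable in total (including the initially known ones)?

Round 1 fires (ii), giving stock_low.
Round 2 fires (vi), giving restock_request.
Round 3 fires (i), giving oversize_item.
Closure: {carrier_assigned, insured, labeled, oversize_item, packed, priority_ship, restock_request, split_shipment, stock_low} — 9 facts.

9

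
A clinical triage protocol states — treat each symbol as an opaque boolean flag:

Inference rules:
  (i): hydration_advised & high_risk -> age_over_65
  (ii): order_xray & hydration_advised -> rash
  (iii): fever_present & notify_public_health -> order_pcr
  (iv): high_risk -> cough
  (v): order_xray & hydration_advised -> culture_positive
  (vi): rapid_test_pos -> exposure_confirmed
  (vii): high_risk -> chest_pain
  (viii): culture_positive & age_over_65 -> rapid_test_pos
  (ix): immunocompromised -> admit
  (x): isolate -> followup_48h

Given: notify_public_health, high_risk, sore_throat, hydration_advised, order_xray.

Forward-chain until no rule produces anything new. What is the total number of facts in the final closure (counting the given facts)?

Round 1 fires (i), (ii), (iv), (v), (vii), giving age_over_65, rash, cough, culture_positive, chest_pain.
Round 2 fires (viii), giving rapid_test_pos.
Round 3 fires (vi), giving exposure_confirmed.
Closure: {age_over_65, chest_pain, cough, culture_positive, exposure_confirmed, high_risk, hydration_advised, notify_public_health, order_xray, rapid_test_pos, rash, sore_throat} — 12 facts.

12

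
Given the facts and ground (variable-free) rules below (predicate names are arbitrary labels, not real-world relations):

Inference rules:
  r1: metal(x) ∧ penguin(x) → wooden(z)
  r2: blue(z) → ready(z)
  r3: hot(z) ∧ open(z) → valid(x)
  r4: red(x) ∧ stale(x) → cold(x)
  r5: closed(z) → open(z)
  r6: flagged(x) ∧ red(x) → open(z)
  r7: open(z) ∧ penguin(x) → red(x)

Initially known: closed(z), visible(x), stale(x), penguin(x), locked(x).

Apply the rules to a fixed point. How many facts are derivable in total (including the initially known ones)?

8

Round 1: r5 [closed(z) → open(z)]. New: open(z).
Round 2: r7 [open(z) ∧ penguin(x) → red(x)]. New: red(x).
Round 3: r4 [red(x) ∧ stale(x) → cold(x)]. New: cold(x).
Closure: {closed(z), cold(x), locked(x), open(z), penguin(x), red(x), stale(x), visible(x)} — 8 facts.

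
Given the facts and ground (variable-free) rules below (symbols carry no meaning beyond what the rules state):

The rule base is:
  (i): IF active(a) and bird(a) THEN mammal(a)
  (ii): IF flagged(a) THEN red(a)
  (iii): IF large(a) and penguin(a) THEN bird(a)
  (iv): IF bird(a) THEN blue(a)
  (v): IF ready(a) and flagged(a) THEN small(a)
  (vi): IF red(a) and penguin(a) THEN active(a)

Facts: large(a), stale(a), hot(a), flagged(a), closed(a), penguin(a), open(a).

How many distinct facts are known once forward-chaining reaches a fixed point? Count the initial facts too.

Round 1: (ii) [IF flagged(a) THEN red(a)]; (iii) [IF large(a) and penguin(a) THEN bird(a)]. New: red(a), bird(a).
Round 2: (iv) [IF bird(a) THEN blue(a)]; (vi) [IF red(a) and penguin(a) THEN active(a)]. New: blue(a), active(a).
Round 3: (i) [IF active(a) and bird(a) THEN mammal(a)]. New: mammal(a).
Closure: {active(a), bird(a), blue(a), closed(a), flagged(a), hot(a), large(a), mammal(a), open(a), penguin(a), red(a), stale(a)} — 12 facts.

12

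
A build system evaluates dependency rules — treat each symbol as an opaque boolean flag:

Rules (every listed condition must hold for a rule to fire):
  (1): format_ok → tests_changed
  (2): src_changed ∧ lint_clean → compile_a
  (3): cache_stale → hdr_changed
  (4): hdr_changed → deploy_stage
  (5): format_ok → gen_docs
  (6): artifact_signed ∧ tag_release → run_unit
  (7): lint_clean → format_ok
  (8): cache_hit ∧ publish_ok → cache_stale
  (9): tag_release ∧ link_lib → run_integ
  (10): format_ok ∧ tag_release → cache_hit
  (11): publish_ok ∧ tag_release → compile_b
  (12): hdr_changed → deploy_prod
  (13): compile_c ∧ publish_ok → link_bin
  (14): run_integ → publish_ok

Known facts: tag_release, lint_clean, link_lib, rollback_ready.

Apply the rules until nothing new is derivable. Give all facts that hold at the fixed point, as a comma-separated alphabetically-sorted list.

Round 1: (7) [lint_clean → format_ok]; (9) [tag_release ∧ link_lib → run_integ]. New: format_ok, run_integ.
Round 2: (1) [format_ok → tests_changed]; (5) [format_ok → gen_docs]; (10) [format_ok ∧ tag_release → cache_hit]; (14) [run_integ → publish_ok]. New: tests_changed, gen_docs, cache_hit, publish_ok.
Round 3: (8) [cache_hit ∧ publish_ok → cache_stale]; (11) [publish_ok ∧ tag_release → compile_b]. New: cache_stale, compile_b.
Round 4: (3) [cache_stale → hdr_changed]. New: hdr_changed.
Round 5: (4) [hdr_changed → deploy_stage]; (12) [hdr_changed → deploy_prod]. New: deploy_stage, deploy_prod.

cache_hit, cache_stale, compile_b, deploy_prod, deploy_stage, format_ok, gen_docs, hdr_changed, link_lib, lint_clean, publish_ok, rollback_ready, run_integ, tag_release, tests_changed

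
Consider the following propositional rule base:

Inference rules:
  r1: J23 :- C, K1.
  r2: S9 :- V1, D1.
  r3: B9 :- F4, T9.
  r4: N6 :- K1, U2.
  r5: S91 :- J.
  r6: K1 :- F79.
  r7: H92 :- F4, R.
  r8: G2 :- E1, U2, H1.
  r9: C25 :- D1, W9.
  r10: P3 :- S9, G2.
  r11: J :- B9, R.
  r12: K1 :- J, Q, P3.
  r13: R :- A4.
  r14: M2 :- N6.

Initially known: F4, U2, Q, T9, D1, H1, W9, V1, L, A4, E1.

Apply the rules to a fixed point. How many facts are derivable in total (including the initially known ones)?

Round 1: r2 [S9 :- V1, D1.]; r3 [B9 :- F4, T9.]; r8 [G2 :- E1, U2, H1.]; r9 [C25 :- D1, W9.]; r13 [R :- A4.]. Adds S9, B9, G2, C25, R.
Round 2: r7 [H92 :- F4, R.]; r10 [P3 :- S9, G2.]; r11 [J :- B9, R.]. Adds H92, P3, J.
Round 3: r5 [S91 :- J.]; r12 [K1 :- J, Q, P3.]. Adds S91, K1.
Round 4: r4 [N6 :- K1, U2.]. Adds N6.
Round 5: r14 [M2 :- N6.]. Adds M2.
Closure: {A4, B9, C25, D1, E1, F4, G2, H1, H92, J, K1, L, M2, N6, P3, Q, R, S9, S91, T9, U2, V1, W9} — 23 facts.

23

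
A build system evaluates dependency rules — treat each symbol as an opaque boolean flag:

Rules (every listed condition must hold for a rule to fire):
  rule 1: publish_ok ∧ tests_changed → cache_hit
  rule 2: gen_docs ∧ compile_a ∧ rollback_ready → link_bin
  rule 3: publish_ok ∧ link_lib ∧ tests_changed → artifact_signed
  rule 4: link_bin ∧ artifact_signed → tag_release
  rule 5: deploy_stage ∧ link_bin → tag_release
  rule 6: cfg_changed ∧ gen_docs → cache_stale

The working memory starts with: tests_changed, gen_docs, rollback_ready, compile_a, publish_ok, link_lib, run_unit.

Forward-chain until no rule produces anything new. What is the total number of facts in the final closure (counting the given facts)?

11

Round 1: rule 1 [publish_ok ∧ tests_changed → cache_hit]; rule 2 [gen_docs ∧ compile_a ∧ rollback_ready → link_bin]; rule 3 [publish_ok ∧ link_lib ∧ tests_changed → artifact_signed]. New: cache_hit, link_bin, artifact_signed.
Round 2: rule 4 [link_bin ∧ artifact_signed → tag_release]. New: tag_release.
Closure: {artifact_signed, cache_hit, compile_a, gen_docs, link_bin, link_lib, publish_ok, rollback_ready, run_unit, tag_release, tests_changed} — 11 facts.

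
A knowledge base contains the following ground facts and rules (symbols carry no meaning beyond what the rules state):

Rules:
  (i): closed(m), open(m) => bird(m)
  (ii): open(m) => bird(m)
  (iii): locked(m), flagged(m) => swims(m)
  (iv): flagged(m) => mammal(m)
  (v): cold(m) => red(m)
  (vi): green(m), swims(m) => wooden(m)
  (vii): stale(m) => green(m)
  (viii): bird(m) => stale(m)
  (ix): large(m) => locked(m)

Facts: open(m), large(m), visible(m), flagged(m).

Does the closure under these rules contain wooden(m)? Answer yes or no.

yes

[1] (ii) [open(m) => bird(m)]; (iv) [flagged(m) => mammal(m)]; (ix) [large(m) => locked(m)]. ⇒ new: bird(m), mammal(m), locked(m).
[2] (iii) [locked(m), flagged(m) => swims(m)]; (viii) [bird(m) => stale(m)]. ⇒ new: swims(m), stale(m).
[3] (vii) [stale(m) => green(m)]. ⇒ new: green(m).
[4] (vi) [green(m), swims(m) => wooden(m)]. ⇒ new: wooden(m).
wooden(m) appears in round 4, so it is derivable.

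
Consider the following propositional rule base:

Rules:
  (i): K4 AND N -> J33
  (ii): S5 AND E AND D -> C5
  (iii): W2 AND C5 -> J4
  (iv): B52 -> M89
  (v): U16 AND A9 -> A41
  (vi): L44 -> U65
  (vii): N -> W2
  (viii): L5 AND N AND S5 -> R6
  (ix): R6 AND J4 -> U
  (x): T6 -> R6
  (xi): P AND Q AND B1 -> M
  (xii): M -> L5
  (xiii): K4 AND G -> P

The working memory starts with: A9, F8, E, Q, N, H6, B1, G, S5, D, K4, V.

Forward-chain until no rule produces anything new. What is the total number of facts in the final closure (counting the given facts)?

21

Round 1 — (i), (ii), (vii), (xiii), derive J33, C5, W2, P.
Round 2 — (iii), (xi), derive J4, M.
Round 3 — (xii), derive L5.
Round 4 — (viii), derive R6.
Round 5 — (ix), derive U.
Closure: {A9, B1, C5, D, E, F8, G, H6, J33, J4, K4, L5, M, N, P, Q, R6, S5, U, V, W2} — 21 facts.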